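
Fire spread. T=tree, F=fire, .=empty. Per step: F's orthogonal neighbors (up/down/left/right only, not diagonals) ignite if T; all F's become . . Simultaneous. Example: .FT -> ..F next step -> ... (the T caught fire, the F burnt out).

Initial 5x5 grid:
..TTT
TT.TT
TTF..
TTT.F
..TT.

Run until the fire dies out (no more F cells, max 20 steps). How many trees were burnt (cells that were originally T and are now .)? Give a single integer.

Step 1: +2 fires, +2 burnt (F count now 2)
Step 2: +4 fires, +2 burnt (F count now 4)
Step 3: +3 fires, +4 burnt (F count now 3)
Step 4: +0 fires, +3 burnt (F count now 0)
Fire out after step 4
Initially T: 14, now '.': 20
Total burnt (originally-T cells now '.'): 9

Answer: 9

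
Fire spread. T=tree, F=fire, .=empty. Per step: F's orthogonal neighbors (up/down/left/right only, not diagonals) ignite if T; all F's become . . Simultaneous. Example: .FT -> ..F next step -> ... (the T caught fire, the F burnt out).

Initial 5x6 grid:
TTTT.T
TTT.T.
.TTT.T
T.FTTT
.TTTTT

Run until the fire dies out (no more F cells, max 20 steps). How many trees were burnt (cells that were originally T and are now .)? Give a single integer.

Step 1: +3 fires, +1 burnt (F count now 3)
Step 2: +6 fires, +3 burnt (F count now 6)
Step 3: +4 fires, +6 burnt (F count now 4)
Step 4: +5 fires, +4 burnt (F count now 5)
Step 5: +1 fires, +5 burnt (F count now 1)
Step 6: +0 fires, +1 burnt (F count now 0)
Fire out after step 6
Initially T: 22, now '.': 27
Total burnt (originally-T cells now '.'): 19

Answer: 19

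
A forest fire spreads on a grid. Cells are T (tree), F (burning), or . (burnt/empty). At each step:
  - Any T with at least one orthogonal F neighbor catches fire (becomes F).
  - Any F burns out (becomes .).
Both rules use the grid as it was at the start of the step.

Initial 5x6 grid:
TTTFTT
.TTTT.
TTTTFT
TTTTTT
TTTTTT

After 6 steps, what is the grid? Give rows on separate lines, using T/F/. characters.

Step 1: 7 trees catch fire, 2 burn out
  TTF.FT
  .TTFF.
  TTTF.F
  TTTTFT
  TTTTTT
Step 2: 7 trees catch fire, 7 burn out
  TF...F
  .TF...
  TTF...
  TTTF.F
  TTTTFT
Step 3: 6 trees catch fire, 7 burn out
  F.....
  .F....
  TF....
  TTF...
  TTTF.F
Step 4: 3 trees catch fire, 6 burn out
  ......
  ......
  F.....
  TF....
  TTF...
Step 5: 2 trees catch fire, 3 burn out
  ......
  ......
  ......
  F.....
  TF....
Step 6: 1 trees catch fire, 2 burn out
  ......
  ......
  ......
  ......
  F.....

......
......
......
......
F.....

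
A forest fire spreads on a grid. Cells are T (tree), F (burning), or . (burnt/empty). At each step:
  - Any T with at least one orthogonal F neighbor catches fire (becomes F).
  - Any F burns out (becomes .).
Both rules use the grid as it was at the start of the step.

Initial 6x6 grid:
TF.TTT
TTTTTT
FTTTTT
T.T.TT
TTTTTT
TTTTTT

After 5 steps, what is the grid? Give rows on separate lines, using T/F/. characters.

Step 1: 5 trees catch fire, 2 burn out
  F..TTT
  FFTTTT
  .FTTTT
  F.T.TT
  TTTTTT
  TTTTTT
Step 2: 3 trees catch fire, 5 burn out
  ...TTT
  ..FTTT
  ..FTTT
  ..T.TT
  FTTTTT
  TTTTTT
Step 3: 5 trees catch fire, 3 burn out
  ...TTT
  ...FTT
  ...FTT
  ..F.TT
  .FTTTT
  FTTTTT
Step 4: 5 trees catch fire, 5 burn out
  ...FTT
  ....FT
  ....FT
  ....TT
  ..FTTT
  .FTTTT
Step 5: 6 trees catch fire, 5 burn out
  ....FT
  .....F
  .....F
  ....FT
  ...FTT
  ..FTTT

....FT
.....F
.....F
....FT
...FTT
..FTTT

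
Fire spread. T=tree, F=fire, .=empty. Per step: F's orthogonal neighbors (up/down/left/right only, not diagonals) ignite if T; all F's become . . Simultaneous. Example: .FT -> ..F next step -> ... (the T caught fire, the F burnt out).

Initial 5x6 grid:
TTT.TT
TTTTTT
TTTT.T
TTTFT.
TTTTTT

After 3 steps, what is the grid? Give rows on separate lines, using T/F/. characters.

Step 1: 4 trees catch fire, 1 burn out
  TTT.TT
  TTTTTT
  TTTF.T
  TTF.F.
  TTTFTT
Step 2: 5 trees catch fire, 4 burn out
  TTT.TT
  TTTFTT
  TTF..T
  TF....
  TTF.FT
Step 3: 6 trees catch fire, 5 burn out
  TTT.TT
  TTF.FT
  TF...T
  F.....
  TF...F

TTT.TT
TTF.FT
TF...T
F.....
TF...F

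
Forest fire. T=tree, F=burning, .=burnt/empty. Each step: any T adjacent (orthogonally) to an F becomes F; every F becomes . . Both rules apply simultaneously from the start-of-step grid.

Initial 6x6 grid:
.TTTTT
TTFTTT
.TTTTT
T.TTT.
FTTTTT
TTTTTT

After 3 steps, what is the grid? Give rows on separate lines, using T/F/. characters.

Step 1: 7 trees catch fire, 2 burn out
  .TFTTT
  TF.FTT
  .TFTTT
  F.TTT.
  .FTTTT
  FTTTTT
Step 2: 9 trees catch fire, 7 burn out
  .F.FTT
  F...FT
  .F.FTT
  ..FTT.
  ..FTTT
  .FTTTT
Step 3: 6 trees catch fire, 9 burn out
  ....FT
  .....F
  ....FT
  ...FT.
  ...FTT
  ..FTTT

....FT
.....F
....FT
...FT.
...FTT
..FTTT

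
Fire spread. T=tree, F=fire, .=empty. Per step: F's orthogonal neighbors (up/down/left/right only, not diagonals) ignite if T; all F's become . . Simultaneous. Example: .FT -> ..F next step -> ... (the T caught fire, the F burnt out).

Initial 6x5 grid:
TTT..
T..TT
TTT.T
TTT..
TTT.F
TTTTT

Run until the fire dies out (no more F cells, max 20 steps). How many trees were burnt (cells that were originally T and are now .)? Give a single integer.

Step 1: +1 fires, +1 burnt (F count now 1)
Step 2: +1 fires, +1 burnt (F count now 1)
Step 3: +1 fires, +1 burnt (F count now 1)
Step 4: +2 fires, +1 burnt (F count now 2)
Step 5: +3 fires, +2 burnt (F count now 3)
Step 6: +3 fires, +3 burnt (F count now 3)
Step 7: +2 fires, +3 burnt (F count now 2)
Step 8: +1 fires, +2 burnt (F count now 1)
Step 9: +1 fires, +1 burnt (F count now 1)
Step 10: +1 fires, +1 burnt (F count now 1)
Step 11: +1 fires, +1 burnt (F count now 1)
Step 12: +1 fires, +1 burnt (F count now 1)
Step 13: +0 fires, +1 burnt (F count now 0)
Fire out after step 13
Initially T: 21, now '.': 27
Total burnt (originally-T cells now '.'): 18

Answer: 18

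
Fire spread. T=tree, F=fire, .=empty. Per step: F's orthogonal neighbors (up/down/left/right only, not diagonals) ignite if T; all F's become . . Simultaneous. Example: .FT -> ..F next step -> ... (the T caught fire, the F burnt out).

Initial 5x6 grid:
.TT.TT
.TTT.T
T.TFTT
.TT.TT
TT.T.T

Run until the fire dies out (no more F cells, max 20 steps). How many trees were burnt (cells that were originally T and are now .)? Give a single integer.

Step 1: +3 fires, +1 burnt (F count now 3)
Step 2: +4 fires, +3 burnt (F count now 4)
Step 3: +5 fires, +4 burnt (F count now 5)
Step 4: +4 fires, +5 burnt (F count now 4)
Step 5: +2 fires, +4 burnt (F count now 2)
Step 6: +0 fires, +2 burnt (F count now 0)
Fire out after step 6
Initially T: 20, now '.': 28
Total burnt (originally-T cells now '.'): 18

Answer: 18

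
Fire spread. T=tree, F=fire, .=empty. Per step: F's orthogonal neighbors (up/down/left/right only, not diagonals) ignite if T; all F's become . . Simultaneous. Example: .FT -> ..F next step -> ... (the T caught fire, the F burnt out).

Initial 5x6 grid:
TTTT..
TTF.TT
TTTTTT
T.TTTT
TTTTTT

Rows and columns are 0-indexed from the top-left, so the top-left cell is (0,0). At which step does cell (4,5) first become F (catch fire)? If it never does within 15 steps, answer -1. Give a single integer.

Step 1: cell (4,5)='T' (+3 fires, +1 burnt)
Step 2: cell (4,5)='T' (+6 fires, +3 burnt)
Step 3: cell (4,5)='T' (+5 fires, +6 burnt)
Step 4: cell (4,5)='T' (+6 fires, +5 burnt)
Step 5: cell (4,5)='T' (+4 fires, +6 burnt)
Step 6: cell (4,5)='F' (+1 fires, +4 burnt)
  -> target ignites at step 6
Step 7: cell (4,5)='.' (+0 fires, +1 burnt)
  fire out at step 7

6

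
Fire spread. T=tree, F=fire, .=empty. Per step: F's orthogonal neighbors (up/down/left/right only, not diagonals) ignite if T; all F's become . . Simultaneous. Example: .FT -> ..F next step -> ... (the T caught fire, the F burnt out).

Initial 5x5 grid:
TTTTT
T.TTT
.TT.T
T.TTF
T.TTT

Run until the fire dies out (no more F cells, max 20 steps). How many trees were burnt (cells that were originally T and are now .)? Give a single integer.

Answer: 17

Derivation:
Step 1: +3 fires, +1 burnt (F count now 3)
Step 2: +3 fires, +3 burnt (F count now 3)
Step 3: +4 fires, +3 burnt (F count now 4)
Step 4: +3 fires, +4 burnt (F count now 3)
Step 5: +1 fires, +3 burnt (F count now 1)
Step 6: +1 fires, +1 burnt (F count now 1)
Step 7: +1 fires, +1 burnt (F count now 1)
Step 8: +1 fires, +1 burnt (F count now 1)
Step 9: +0 fires, +1 burnt (F count now 0)
Fire out after step 9
Initially T: 19, now '.': 23
Total burnt (originally-T cells now '.'): 17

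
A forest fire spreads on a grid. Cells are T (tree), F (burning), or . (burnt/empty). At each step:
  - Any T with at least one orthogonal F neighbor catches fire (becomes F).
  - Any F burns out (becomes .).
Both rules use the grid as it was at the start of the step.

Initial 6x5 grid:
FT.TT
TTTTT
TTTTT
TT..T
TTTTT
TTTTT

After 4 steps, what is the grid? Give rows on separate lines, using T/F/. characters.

Step 1: 2 trees catch fire, 1 burn out
  .F.TT
  FTTTT
  TTTTT
  TT..T
  TTTTT
  TTTTT
Step 2: 2 trees catch fire, 2 burn out
  ...TT
  .FTTT
  FTTTT
  TT..T
  TTTTT
  TTTTT
Step 3: 3 trees catch fire, 2 burn out
  ...TT
  ..FTT
  .FTTT
  FT..T
  TTTTT
  TTTTT
Step 4: 4 trees catch fire, 3 burn out
  ...TT
  ...FT
  ..FTT
  .F..T
  FTTTT
  TTTTT

...TT
...FT
..FTT
.F..T
FTTTT
TTTTT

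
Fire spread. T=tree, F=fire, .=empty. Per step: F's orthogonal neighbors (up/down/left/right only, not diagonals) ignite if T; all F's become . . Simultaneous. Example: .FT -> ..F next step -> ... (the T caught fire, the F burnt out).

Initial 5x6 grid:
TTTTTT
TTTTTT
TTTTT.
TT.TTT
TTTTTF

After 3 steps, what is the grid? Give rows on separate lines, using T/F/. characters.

Step 1: 2 trees catch fire, 1 burn out
  TTTTTT
  TTTTTT
  TTTTT.
  TT.TTF
  TTTTF.
Step 2: 2 trees catch fire, 2 burn out
  TTTTTT
  TTTTTT
  TTTTT.
  TT.TF.
  TTTF..
Step 3: 3 trees catch fire, 2 burn out
  TTTTTT
  TTTTTT
  TTTTF.
  TT.F..
  TTF...

TTTTTT
TTTTTT
TTTTF.
TT.F..
TTF...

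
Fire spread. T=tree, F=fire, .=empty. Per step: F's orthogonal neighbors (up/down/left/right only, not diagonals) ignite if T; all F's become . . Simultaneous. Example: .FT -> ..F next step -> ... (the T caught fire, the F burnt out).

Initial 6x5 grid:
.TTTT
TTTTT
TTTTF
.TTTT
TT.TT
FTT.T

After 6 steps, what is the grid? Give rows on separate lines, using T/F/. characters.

Step 1: 5 trees catch fire, 2 burn out
  .TTTT
  TTTTF
  TTTF.
  .TTTF
  FT.TT
  .FT.T
Step 2: 7 trees catch fire, 5 burn out
  .TTTF
  TTTF.
  TTF..
  .TTF.
  .F.TF
  ..F.T
Step 3: 7 trees catch fire, 7 burn out
  .TTF.
  TTF..
  TF...
  .FF..
  ...F.
  ....F
Step 4: 3 trees catch fire, 7 burn out
  .TF..
  TF...
  F....
  .....
  .....
  .....
Step 5: 2 trees catch fire, 3 burn out
  .F...
  F....
  .....
  .....
  .....
  .....
Step 6: 0 trees catch fire, 2 burn out
  .....
  .....
  .....
  .....
  .....
  .....

.....
.....
.....
.....
.....
.....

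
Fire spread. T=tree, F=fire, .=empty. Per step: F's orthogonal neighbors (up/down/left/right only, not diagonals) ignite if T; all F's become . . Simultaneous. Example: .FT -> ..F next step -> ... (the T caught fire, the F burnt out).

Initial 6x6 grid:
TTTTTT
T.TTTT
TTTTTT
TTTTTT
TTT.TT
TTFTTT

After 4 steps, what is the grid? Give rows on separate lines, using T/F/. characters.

Step 1: 3 trees catch fire, 1 burn out
  TTTTTT
  T.TTTT
  TTTTTT
  TTTTTT
  TTF.TT
  TF.FTT
Step 2: 4 trees catch fire, 3 burn out
  TTTTTT
  T.TTTT
  TTTTTT
  TTFTTT
  TF..TT
  F...FT
Step 3: 6 trees catch fire, 4 burn out
  TTTTTT
  T.TTTT
  TTFTTT
  TF.FTT
  F...FT
  .....F
Step 4: 6 trees catch fire, 6 burn out
  TTTTTT
  T.FTTT
  TF.FTT
  F...FT
  .....F
  ......

TTTTTT
T.FTTT
TF.FTT
F...FT
.....F
......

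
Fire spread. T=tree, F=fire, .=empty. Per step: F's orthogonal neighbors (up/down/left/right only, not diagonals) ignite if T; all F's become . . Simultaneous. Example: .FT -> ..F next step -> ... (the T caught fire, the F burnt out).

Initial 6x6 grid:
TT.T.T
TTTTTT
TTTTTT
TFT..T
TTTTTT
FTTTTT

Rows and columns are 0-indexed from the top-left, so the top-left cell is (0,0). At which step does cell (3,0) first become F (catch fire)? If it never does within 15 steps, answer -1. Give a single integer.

Step 1: cell (3,0)='F' (+6 fires, +2 burnt)
  -> target ignites at step 1
Step 2: cell (3,0)='.' (+5 fires, +6 burnt)
Step 3: cell (3,0)='.' (+6 fires, +5 burnt)
Step 4: cell (3,0)='.' (+5 fires, +6 burnt)
Step 5: cell (3,0)='.' (+5 fires, +5 burnt)
Step 6: cell (3,0)='.' (+2 fires, +5 burnt)
Step 7: cell (3,0)='.' (+1 fires, +2 burnt)
Step 8: cell (3,0)='.' (+0 fires, +1 burnt)
  fire out at step 8

1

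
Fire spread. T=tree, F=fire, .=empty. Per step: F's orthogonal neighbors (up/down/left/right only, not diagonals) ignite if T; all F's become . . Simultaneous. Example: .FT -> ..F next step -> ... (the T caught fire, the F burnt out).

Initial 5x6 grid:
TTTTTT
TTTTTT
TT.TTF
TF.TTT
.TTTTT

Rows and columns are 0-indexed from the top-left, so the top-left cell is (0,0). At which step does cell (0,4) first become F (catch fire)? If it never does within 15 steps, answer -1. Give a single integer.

Step 1: cell (0,4)='T' (+6 fires, +2 burnt)
Step 2: cell (0,4)='T' (+8 fires, +6 burnt)
Step 3: cell (0,4)='F' (+8 fires, +8 burnt)
  -> target ignites at step 3
Step 4: cell (0,4)='.' (+3 fires, +8 burnt)
Step 5: cell (0,4)='.' (+0 fires, +3 burnt)
  fire out at step 5

3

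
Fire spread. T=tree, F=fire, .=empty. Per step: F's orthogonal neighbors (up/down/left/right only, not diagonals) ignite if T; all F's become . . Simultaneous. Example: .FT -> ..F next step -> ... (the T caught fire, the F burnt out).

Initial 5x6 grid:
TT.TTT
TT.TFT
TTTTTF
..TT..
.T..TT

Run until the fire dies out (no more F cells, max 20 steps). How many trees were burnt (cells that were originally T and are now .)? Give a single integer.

Step 1: +4 fires, +2 burnt (F count now 4)
Step 2: +3 fires, +4 burnt (F count now 3)
Step 3: +2 fires, +3 burnt (F count now 2)
Step 4: +2 fires, +2 burnt (F count now 2)
Step 5: +2 fires, +2 burnt (F count now 2)
Step 6: +2 fires, +2 burnt (F count now 2)
Step 7: +1 fires, +2 burnt (F count now 1)
Step 8: +0 fires, +1 burnt (F count now 0)
Fire out after step 8
Initially T: 19, now '.': 27
Total burnt (originally-T cells now '.'): 16

Answer: 16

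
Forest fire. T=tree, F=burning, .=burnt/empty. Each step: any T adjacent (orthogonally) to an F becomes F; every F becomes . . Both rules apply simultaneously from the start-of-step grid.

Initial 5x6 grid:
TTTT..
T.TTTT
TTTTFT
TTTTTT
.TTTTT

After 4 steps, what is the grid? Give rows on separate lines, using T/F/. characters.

Step 1: 4 trees catch fire, 1 burn out
  TTTT..
  T.TTFT
  TTTF.F
  TTTTFT
  .TTTTT
Step 2: 6 trees catch fire, 4 burn out
  TTTT..
  T.TF.F
  TTF...
  TTTF.F
  .TTTFT
Step 3: 6 trees catch fire, 6 burn out
  TTTF..
  T.F...
  TF....
  TTF...
  .TTF.F
Step 4: 4 trees catch fire, 6 burn out
  TTF...
  T.....
  F.....
  TF....
  .TF...

TTF...
T.....
F.....
TF....
.TF...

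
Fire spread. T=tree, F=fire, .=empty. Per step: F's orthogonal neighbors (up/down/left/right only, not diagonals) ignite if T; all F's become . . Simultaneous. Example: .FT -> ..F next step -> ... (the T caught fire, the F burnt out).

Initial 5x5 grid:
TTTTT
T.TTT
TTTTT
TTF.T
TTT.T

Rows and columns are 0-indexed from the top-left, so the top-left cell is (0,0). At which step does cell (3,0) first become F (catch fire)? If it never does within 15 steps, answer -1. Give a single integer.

Step 1: cell (3,0)='T' (+3 fires, +1 burnt)
Step 2: cell (3,0)='F' (+5 fires, +3 burnt)
  -> target ignites at step 2
Step 3: cell (3,0)='.' (+5 fires, +5 burnt)
Step 4: cell (3,0)='.' (+5 fires, +5 burnt)
Step 5: cell (3,0)='.' (+3 fires, +5 burnt)
Step 6: cell (3,0)='.' (+0 fires, +3 burnt)
  fire out at step 6

2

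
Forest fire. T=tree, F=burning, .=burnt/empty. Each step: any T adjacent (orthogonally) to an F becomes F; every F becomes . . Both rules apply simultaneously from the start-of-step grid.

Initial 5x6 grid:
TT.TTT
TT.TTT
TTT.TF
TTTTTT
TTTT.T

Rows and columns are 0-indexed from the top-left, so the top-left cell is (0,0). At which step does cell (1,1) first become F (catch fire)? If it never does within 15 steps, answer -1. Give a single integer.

Step 1: cell (1,1)='T' (+3 fires, +1 burnt)
Step 2: cell (1,1)='T' (+4 fires, +3 burnt)
Step 3: cell (1,1)='T' (+3 fires, +4 burnt)
Step 4: cell (1,1)='T' (+3 fires, +3 burnt)
Step 5: cell (1,1)='T' (+3 fires, +3 burnt)
Step 6: cell (1,1)='T' (+3 fires, +3 burnt)
Step 7: cell (1,1)='F' (+3 fires, +3 burnt)
  -> target ignites at step 7
Step 8: cell (1,1)='.' (+2 fires, +3 burnt)
Step 9: cell (1,1)='.' (+1 fires, +2 burnt)
Step 10: cell (1,1)='.' (+0 fires, +1 burnt)
  fire out at step 10

7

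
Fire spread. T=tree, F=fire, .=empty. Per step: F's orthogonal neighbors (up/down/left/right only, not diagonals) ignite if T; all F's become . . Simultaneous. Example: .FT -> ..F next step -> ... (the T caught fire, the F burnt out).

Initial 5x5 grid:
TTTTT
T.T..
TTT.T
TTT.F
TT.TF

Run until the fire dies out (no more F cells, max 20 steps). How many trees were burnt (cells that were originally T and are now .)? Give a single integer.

Step 1: +2 fires, +2 burnt (F count now 2)
Step 2: +0 fires, +2 burnt (F count now 0)
Fire out after step 2
Initially T: 17, now '.': 10
Total burnt (originally-T cells now '.'): 2

Answer: 2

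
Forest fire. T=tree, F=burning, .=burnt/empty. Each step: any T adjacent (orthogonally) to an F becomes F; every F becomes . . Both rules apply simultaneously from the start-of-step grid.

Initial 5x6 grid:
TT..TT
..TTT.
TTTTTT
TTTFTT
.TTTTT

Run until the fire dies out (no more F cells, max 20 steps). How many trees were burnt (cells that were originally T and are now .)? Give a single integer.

Answer: 21

Derivation:
Step 1: +4 fires, +1 burnt (F count now 4)
Step 2: +7 fires, +4 burnt (F count now 7)
Step 3: +7 fires, +7 burnt (F count now 7)
Step 4: +2 fires, +7 burnt (F count now 2)
Step 5: +1 fires, +2 burnt (F count now 1)
Step 6: +0 fires, +1 burnt (F count now 0)
Fire out after step 6
Initially T: 23, now '.': 28
Total burnt (originally-T cells now '.'): 21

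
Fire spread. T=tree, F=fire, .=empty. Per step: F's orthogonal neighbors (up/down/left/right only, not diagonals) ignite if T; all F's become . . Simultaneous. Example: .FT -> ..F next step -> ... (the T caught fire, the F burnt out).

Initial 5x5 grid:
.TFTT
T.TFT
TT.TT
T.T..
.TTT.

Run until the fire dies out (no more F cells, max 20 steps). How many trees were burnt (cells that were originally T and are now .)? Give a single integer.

Answer: 7

Derivation:
Step 1: +5 fires, +2 burnt (F count now 5)
Step 2: +2 fires, +5 burnt (F count now 2)
Step 3: +0 fires, +2 burnt (F count now 0)
Fire out after step 3
Initially T: 15, now '.': 17
Total burnt (originally-T cells now '.'): 7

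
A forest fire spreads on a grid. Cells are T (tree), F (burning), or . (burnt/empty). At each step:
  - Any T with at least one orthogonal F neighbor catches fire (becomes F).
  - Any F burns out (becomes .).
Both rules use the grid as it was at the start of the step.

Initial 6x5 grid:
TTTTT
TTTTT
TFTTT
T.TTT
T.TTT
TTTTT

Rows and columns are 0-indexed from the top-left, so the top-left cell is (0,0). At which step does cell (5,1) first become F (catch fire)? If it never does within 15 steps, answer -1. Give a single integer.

Step 1: cell (5,1)='T' (+3 fires, +1 burnt)
Step 2: cell (5,1)='T' (+6 fires, +3 burnt)
Step 3: cell (5,1)='T' (+7 fires, +6 burnt)
Step 4: cell (5,1)='T' (+6 fires, +7 burnt)
Step 5: cell (5,1)='F' (+4 fires, +6 burnt)
  -> target ignites at step 5
Step 6: cell (5,1)='.' (+1 fires, +4 burnt)
Step 7: cell (5,1)='.' (+0 fires, +1 burnt)
  fire out at step 7

5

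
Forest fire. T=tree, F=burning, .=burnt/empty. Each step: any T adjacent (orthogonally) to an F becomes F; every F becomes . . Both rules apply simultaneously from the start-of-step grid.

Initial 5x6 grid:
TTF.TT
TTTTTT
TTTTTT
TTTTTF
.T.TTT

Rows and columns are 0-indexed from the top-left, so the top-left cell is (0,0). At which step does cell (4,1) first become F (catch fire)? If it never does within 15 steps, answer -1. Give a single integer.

Step 1: cell (4,1)='T' (+5 fires, +2 burnt)
Step 2: cell (4,1)='T' (+8 fires, +5 burnt)
Step 3: cell (4,1)='T' (+7 fires, +8 burnt)
Step 4: cell (4,1)='T' (+3 fires, +7 burnt)
Step 5: cell (4,1)='F' (+2 fires, +3 burnt)
  -> target ignites at step 5
Step 6: cell (4,1)='.' (+0 fires, +2 burnt)
  fire out at step 6

5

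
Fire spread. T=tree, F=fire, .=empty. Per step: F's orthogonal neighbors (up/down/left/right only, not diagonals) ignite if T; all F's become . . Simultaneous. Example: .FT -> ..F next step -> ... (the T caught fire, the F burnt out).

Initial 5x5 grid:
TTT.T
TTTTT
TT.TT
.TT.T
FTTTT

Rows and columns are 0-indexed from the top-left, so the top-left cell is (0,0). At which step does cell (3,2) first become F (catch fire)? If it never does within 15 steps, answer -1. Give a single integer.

Step 1: cell (3,2)='T' (+1 fires, +1 burnt)
Step 2: cell (3,2)='T' (+2 fires, +1 burnt)
Step 3: cell (3,2)='F' (+3 fires, +2 burnt)
  -> target ignites at step 3
Step 4: cell (3,2)='.' (+3 fires, +3 burnt)
Step 5: cell (3,2)='.' (+4 fires, +3 burnt)
Step 6: cell (3,2)='.' (+4 fires, +4 burnt)
Step 7: cell (3,2)='.' (+2 fires, +4 burnt)
Step 8: cell (3,2)='.' (+1 fires, +2 burnt)
Step 9: cell (3,2)='.' (+0 fires, +1 burnt)
  fire out at step 9

3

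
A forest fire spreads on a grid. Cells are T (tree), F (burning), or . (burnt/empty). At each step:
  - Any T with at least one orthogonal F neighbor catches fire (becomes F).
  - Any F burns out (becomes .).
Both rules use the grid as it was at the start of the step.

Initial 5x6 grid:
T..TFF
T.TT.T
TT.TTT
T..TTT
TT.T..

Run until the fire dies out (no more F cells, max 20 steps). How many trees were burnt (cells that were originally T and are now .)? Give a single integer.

Answer: 11

Derivation:
Step 1: +2 fires, +2 burnt (F count now 2)
Step 2: +2 fires, +2 burnt (F count now 2)
Step 3: +4 fires, +2 burnt (F count now 4)
Step 4: +2 fires, +4 burnt (F count now 2)
Step 5: +1 fires, +2 burnt (F count now 1)
Step 6: +0 fires, +1 burnt (F count now 0)
Fire out after step 6
Initially T: 18, now '.': 23
Total burnt (originally-T cells now '.'): 11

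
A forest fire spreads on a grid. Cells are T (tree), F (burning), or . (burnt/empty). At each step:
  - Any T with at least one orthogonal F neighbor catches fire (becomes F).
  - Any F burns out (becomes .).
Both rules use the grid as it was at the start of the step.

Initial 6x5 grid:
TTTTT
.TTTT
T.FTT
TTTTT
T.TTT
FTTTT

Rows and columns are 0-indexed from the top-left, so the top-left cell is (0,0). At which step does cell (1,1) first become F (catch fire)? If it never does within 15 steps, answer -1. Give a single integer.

Step 1: cell (1,1)='T' (+5 fires, +2 burnt)
Step 2: cell (1,1)='F' (+9 fires, +5 burnt)
  -> target ignites at step 2
Step 3: cell (1,1)='.' (+7 fires, +9 burnt)
Step 4: cell (1,1)='.' (+4 fires, +7 burnt)
Step 5: cell (1,1)='.' (+0 fires, +4 burnt)
  fire out at step 5

2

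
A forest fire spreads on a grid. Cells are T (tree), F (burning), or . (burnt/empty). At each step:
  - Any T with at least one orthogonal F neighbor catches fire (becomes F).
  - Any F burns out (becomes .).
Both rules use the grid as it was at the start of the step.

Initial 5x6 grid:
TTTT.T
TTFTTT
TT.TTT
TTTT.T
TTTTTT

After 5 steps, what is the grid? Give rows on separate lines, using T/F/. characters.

Step 1: 3 trees catch fire, 1 burn out
  TTFT.T
  TF.FTT
  TT.TTT
  TTTT.T
  TTTTTT
Step 2: 6 trees catch fire, 3 burn out
  TF.F.T
  F...FT
  TF.FTT
  TTTT.T
  TTTTTT
Step 3: 6 trees catch fire, 6 burn out
  F....T
  .....F
  F...FT
  TFTF.T
  TTTTTT
Step 4: 6 trees catch fire, 6 burn out
  .....F
  ......
  .....F
  F.F..T
  TFTFTT
Step 5: 4 trees catch fire, 6 burn out
  ......
  ......
  ......
  .....F
  F.F.FT

......
......
......
.....F
F.F.FT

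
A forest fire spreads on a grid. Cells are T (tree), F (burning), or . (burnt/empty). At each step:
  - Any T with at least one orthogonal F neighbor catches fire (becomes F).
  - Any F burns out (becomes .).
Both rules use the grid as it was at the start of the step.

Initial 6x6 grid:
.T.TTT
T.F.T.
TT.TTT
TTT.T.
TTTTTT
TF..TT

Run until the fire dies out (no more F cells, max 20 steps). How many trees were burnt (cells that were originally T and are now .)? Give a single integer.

Step 1: +2 fires, +2 burnt (F count now 2)
Step 2: +3 fires, +2 burnt (F count now 3)
Step 3: +4 fires, +3 burnt (F count now 4)
Step 4: +2 fires, +4 burnt (F count now 2)
Step 5: +4 fires, +2 burnt (F count now 4)
Step 6: +2 fires, +4 burnt (F count now 2)
Step 7: +3 fires, +2 burnt (F count now 3)
Step 8: +1 fires, +3 burnt (F count now 1)
Step 9: +2 fires, +1 burnt (F count now 2)
Step 10: +0 fires, +2 burnt (F count now 0)
Fire out after step 10
Initially T: 24, now '.': 35
Total burnt (originally-T cells now '.'): 23

Answer: 23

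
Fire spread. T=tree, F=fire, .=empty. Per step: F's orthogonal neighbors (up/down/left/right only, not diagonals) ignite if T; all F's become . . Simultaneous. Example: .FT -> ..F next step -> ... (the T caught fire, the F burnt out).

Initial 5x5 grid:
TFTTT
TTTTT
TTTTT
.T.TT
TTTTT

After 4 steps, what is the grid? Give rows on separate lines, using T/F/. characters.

Step 1: 3 trees catch fire, 1 burn out
  F.FTT
  TFTTT
  TTTTT
  .T.TT
  TTTTT
Step 2: 4 trees catch fire, 3 burn out
  ...FT
  F.FTT
  TFTTT
  .T.TT
  TTTTT
Step 3: 5 trees catch fire, 4 burn out
  ....F
  ...FT
  F.FTT
  .F.TT
  TTTTT
Step 4: 3 trees catch fire, 5 burn out
  .....
  ....F
  ...FT
  ...TT
  TFTTT

.....
....F
...FT
...TT
TFTTT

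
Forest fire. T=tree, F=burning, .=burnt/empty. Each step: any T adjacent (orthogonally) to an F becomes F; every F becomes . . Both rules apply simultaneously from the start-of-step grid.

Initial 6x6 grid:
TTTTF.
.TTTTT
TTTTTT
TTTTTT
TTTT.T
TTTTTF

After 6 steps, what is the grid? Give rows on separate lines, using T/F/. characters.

Step 1: 4 trees catch fire, 2 burn out
  TTTF..
  .TTTFT
  TTTTTT
  TTTTTT
  TTTT.F
  TTTTF.
Step 2: 6 trees catch fire, 4 burn out
  TTF...
  .TTF.F
  TTTTFT
  TTTTTF
  TTTT..
  TTTF..
Step 3: 7 trees catch fire, 6 burn out
  TF....
  .TF...
  TTTF.F
  TTTTF.
  TTTF..
  TTF...
Step 4: 6 trees catch fire, 7 burn out
  F.....
  .F....
  TTF...
  TTTF..
  TTF...
  TF....
Step 5: 4 trees catch fire, 6 burn out
  ......
  ......
  TF....
  TTF...
  TF....
  F.....
Step 6: 3 trees catch fire, 4 burn out
  ......
  ......
  F.....
  TF....
  F.....
  ......

......
......
F.....
TF....
F.....
......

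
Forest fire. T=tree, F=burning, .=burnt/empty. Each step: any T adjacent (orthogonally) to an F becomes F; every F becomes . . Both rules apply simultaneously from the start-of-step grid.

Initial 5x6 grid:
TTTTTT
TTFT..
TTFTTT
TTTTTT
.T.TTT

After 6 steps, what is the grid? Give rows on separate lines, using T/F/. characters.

Step 1: 6 trees catch fire, 2 burn out
  TTFTTT
  TF.F..
  TF.FTT
  TTFTTT
  .T.TTT
Step 2: 7 trees catch fire, 6 burn out
  TF.FTT
  F.....
  F...FT
  TF.FTT
  .T.TTT
Step 3: 7 trees catch fire, 7 burn out
  F...FT
  ......
  .....F
  F...FT
  .F.FTT
Step 4: 3 trees catch fire, 7 burn out
  .....F
  ......
  ......
  .....F
  ....FT
Step 5: 1 trees catch fire, 3 burn out
  ......
  ......
  ......
  ......
  .....F
Step 6: 0 trees catch fire, 1 burn out
  ......
  ......
  ......
  ......
  ......

......
......
......
......
......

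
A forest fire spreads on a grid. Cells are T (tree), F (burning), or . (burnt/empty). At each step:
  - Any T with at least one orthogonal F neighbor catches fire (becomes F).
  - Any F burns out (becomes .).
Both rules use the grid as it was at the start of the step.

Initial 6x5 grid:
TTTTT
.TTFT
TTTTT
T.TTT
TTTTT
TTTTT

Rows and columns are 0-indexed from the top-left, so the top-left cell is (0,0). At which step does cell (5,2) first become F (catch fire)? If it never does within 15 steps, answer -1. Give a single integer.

Step 1: cell (5,2)='T' (+4 fires, +1 burnt)
Step 2: cell (5,2)='T' (+6 fires, +4 burnt)
Step 3: cell (5,2)='T' (+5 fires, +6 burnt)
Step 4: cell (5,2)='T' (+5 fires, +5 burnt)
Step 5: cell (5,2)='F' (+4 fires, +5 burnt)
  -> target ignites at step 5
Step 6: cell (5,2)='.' (+2 fires, +4 burnt)
Step 7: cell (5,2)='.' (+1 fires, +2 burnt)
Step 8: cell (5,2)='.' (+0 fires, +1 burnt)
  fire out at step 8

5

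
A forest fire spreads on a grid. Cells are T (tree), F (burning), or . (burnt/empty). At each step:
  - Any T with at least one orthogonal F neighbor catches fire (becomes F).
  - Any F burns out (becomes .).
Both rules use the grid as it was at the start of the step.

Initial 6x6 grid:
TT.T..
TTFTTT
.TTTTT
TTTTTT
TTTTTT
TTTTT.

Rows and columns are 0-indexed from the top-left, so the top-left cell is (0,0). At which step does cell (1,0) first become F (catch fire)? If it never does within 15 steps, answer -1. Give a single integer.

Step 1: cell (1,0)='T' (+3 fires, +1 burnt)
Step 2: cell (1,0)='F' (+7 fires, +3 burnt)
  -> target ignites at step 2
Step 3: cell (1,0)='.' (+6 fires, +7 burnt)
Step 4: cell (1,0)='.' (+6 fires, +6 burnt)
Step 5: cell (1,0)='.' (+5 fires, +6 burnt)
Step 6: cell (1,0)='.' (+3 fires, +5 burnt)
Step 7: cell (1,0)='.' (+0 fires, +3 burnt)
  fire out at step 7

2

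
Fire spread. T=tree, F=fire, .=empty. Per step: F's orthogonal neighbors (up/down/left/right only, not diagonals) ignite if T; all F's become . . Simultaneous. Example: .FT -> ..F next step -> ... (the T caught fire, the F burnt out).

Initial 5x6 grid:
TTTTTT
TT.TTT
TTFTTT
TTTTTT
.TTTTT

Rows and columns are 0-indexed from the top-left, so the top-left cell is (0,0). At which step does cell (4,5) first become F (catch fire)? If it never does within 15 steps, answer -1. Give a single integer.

Step 1: cell (4,5)='T' (+3 fires, +1 burnt)
Step 2: cell (4,5)='T' (+7 fires, +3 burnt)
Step 3: cell (4,5)='T' (+9 fires, +7 burnt)
Step 4: cell (4,5)='T' (+6 fires, +9 burnt)
Step 5: cell (4,5)='F' (+2 fires, +6 burnt)
  -> target ignites at step 5
Step 6: cell (4,5)='.' (+0 fires, +2 burnt)
  fire out at step 6

5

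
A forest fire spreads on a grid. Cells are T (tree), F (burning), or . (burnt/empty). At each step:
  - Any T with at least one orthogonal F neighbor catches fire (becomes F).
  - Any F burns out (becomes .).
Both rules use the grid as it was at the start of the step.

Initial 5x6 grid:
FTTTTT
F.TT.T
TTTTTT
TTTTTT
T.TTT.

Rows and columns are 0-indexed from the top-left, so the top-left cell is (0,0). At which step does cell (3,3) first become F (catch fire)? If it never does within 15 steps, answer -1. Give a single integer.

Step 1: cell (3,3)='T' (+2 fires, +2 burnt)
Step 2: cell (3,3)='T' (+3 fires, +2 burnt)
Step 3: cell (3,3)='T' (+5 fires, +3 burnt)
Step 4: cell (3,3)='T' (+4 fires, +5 burnt)
Step 5: cell (3,3)='F' (+4 fires, +4 burnt)
  -> target ignites at step 5
Step 6: cell (3,3)='.' (+4 fires, +4 burnt)
Step 7: cell (3,3)='.' (+2 fires, +4 burnt)
Step 8: cell (3,3)='.' (+0 fires, +2 burnt)
  fire out at step 8

5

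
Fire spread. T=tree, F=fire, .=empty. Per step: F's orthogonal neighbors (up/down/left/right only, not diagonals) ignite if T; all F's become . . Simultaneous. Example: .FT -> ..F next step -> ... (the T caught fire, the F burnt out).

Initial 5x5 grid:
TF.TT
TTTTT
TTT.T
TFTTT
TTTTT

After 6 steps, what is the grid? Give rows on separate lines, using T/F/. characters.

Step 1: 6 trees catch fire, 2 burn out
  F..TT
  TFTTT
  TFT.T
  F.FTT
  TFTTT
Step 2: 7 trees catch fire, 6 burn out
  ...TT
  F.FTT
  F.F.T
  ...FT
  F.FTT
Step 3: 3 trees catch fire, 7 burn out
  ...TT
  ...FT
  ....T
  ....F
  ...FT
Step 4: 4 trees catch fire, 3 burn out
  ...FT
  ....F
  ....F
  .....
  ....F
Step 5: 1 trees catch fire, 4 burn out
  ....F
  .....
  .....
  .....
  .....
Step 6: 0 trees catch fire, 1 burn out
  .....
  .....
  .....
  .....
  .....

.....
.....
.....
.....
.....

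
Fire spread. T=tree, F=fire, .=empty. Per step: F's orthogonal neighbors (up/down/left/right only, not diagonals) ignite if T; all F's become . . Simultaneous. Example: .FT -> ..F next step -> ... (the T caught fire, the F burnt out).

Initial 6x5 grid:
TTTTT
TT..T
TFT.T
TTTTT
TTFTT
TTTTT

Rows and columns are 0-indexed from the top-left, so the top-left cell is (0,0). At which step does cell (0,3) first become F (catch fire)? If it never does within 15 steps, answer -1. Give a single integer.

Step 1: cell (0,3)='T' (+8 fires, +2 burnt)
Step 2: cell (0,3)='T' (+8 fires, +8 burnt)
Step 3: cell (0,3)='T' (+5 fires, +8 burnt)
Step 4: cell (0,3)='F' (+2 fires, +5 burnt)
  -> target ignites at step 4
Step 5: cell (0,3)='.' (+2 fires, +2 burnt)
Step 6: cell (0,3)='.' (+0 fires, +2 burnt)
  fire out at step 6

4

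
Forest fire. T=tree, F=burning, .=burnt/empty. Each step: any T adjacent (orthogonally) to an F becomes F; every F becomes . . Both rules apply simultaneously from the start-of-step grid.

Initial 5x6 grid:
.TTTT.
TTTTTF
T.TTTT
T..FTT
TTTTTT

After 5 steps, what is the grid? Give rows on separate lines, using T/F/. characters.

Step 1: 5 trees catch fire, 2 burn out
  .TTTT.
  TTTTF.
  T.TFTF
  T...FT
  TTTFTT
Step 2: 7 trees catch fire, 5 burn out
  .TTTF.
  TTTF..
  T.F.F.
  T....F
  TTF.FT
Step 3: 4 trees catch fire, 7 burn out
  .TTF..
  TTF...
  T.....
  T.....
  TF...F
Step 4: 3 trees catch fire, 4 burn out
  .TF...
  TF....
  T.....
  T.....
  F.....
Step 5: 3 trees catch fire, 3 burn out
  .F....
  F.....
  T.....
  F.....
  ......

.F....
F.....
T.....
F.....
......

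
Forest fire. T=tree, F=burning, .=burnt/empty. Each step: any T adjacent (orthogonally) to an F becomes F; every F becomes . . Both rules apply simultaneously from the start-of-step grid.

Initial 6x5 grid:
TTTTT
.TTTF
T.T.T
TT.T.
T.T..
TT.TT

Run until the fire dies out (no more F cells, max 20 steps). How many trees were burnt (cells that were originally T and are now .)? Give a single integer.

Step 1: +3 fires, +1 burnt (F count now 3)
Step 2: +2 fires, +3 burnt (F count now 2)
Step 3: +3 fires, +2 burnt (F count now 3)
Step 4: +1 fires, +3 burnt (F count now 1)
Step 5: +1 fires, +1 burnt (F count now 1)
Step 6: +0 fires, +1 burnt (F count now 0)
Fire out after step 6
Initially T: 20, now '.': 20
Total burnt (originally-T cells now '.'): 10

Answer: 10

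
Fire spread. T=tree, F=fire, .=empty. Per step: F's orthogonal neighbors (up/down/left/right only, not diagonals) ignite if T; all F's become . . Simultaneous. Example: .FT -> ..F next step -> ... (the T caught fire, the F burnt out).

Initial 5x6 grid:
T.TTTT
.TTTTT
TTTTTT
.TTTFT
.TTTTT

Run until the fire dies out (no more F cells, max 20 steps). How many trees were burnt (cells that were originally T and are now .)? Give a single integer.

Step 1: +4 fires, +1 burnt (F count now 4)
Step 2: +6 fires, +4 burnt (F count now 6)
Step 3: +6 fires, +6 burnt (F count now 6)
Step 4: +5 fires, +6 burnt (F count now 5)
Step 5: +3 fires, +5 burnt (F count now 3)
Step 6: +0 fires, +3 burnt (F count now 0)
Fire out after step 6
Initially T: 25, now '.': 29
Total burnt (originally-T cells now '.'): 24

Answer: 24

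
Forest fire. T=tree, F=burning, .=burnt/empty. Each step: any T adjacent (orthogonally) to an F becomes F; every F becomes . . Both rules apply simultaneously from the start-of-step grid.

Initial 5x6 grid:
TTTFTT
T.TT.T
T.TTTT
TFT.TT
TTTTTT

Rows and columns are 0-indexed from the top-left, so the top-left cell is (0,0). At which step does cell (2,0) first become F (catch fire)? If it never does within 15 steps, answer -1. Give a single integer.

Step 1: cell (2,0)='T' (+6 fires, +2 burnt)
Step 2: cell (2,0)='F' (+8 fires, +6 burnt)
  -> target ignites at step 2
Step 3: cell (2,0)='.' (+5 fires, +8 burnt)
Step 4: cell (2,0)='.' (+3 fires, +5 burnt)
Step 5: cell (2,0)='.' (+2 fires, +3 burnt)
Step 6: cell (2,0)='.' (+0 fires, +2 burnt)
  fire out at step 6

2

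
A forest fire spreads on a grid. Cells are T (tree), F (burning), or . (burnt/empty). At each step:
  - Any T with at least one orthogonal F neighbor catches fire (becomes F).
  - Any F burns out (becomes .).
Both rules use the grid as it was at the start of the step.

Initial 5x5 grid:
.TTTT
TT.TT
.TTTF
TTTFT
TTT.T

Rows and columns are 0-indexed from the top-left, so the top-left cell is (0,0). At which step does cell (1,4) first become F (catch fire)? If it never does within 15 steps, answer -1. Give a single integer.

Step 1: cell (1,4)='F' (+4 fires, +2 burnt)
  -> target ignites at step 1
Step 2: cell (1,4)='.' (+6 fires, +4 burnt)
Step 3: cell (1,4)='.' (+4 fires, +6 burnt)
Step 4: cell (1,4)='.' (+3 fires, +4 burnt)
Step 5: cell (1,4)='.' (+2 fires, +3 burnt)
Step 6: cell (1,4)='.' (+0 fires, +2 burnt)
  fire out at step 6

1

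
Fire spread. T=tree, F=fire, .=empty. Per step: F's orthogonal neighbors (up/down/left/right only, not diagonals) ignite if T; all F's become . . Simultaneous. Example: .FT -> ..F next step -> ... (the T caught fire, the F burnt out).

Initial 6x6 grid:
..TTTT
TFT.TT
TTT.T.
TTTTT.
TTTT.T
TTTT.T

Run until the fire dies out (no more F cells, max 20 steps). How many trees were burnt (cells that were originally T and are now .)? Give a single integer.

Step 1: +3 fires, +1 burnt (F count now 3)
Step 2: +4 fires, +3 burnt (F count now 4)
Step 3: +4 fires, +4 burnt (F count now 4)
Step 4: +5 fires, +4 burnt (F count now 5)
Step 5: +6 fires, +5 burnt (F count now 6)
Step 6: +3 fires, +6 burnt (F count now 3)
Step 7: +0 fires, +3 burnt (F count now 0)
Fire out after step 7
Initially T: 27, now '.': 34
Total burnt (originally-T cells now '.'): 25

Answer: 25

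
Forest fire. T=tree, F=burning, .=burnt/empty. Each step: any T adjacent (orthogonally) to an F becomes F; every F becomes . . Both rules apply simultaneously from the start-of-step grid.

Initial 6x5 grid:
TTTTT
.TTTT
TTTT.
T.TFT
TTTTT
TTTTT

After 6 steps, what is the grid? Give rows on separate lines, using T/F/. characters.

Step 1: 4 trees catch fire, 1 burn out
  TTTTT
  .TTTT
  TTTF.
  T.F.F
  TTTFT
  TTTTT
Step 2: 5 trees catch fire, 4 burn out
  TTTTT
  .TTFT
  TTF..
  T....
  TTF.F
  TTTFT
Step 3: 7 trees catch fire, 5 burn out
  TTTFT
  .TF.F
  TF...
  T....
  TF...
  TTF.F
Step 4: 6 trees catch fire, 7 burn out
  TTF.F
  .F...
  F....
  T....
  F....
  TF...
Step 5: 3 trees catch fire, 6 burn out
  TF...
  .....
  .....
  F....
  .....
  F....
Step 6: 1 trees catch fire, 3 burn out
  F....
  .....
  .....
  .....
  .....
  .....

F....
.....
.....
.....
.....
.....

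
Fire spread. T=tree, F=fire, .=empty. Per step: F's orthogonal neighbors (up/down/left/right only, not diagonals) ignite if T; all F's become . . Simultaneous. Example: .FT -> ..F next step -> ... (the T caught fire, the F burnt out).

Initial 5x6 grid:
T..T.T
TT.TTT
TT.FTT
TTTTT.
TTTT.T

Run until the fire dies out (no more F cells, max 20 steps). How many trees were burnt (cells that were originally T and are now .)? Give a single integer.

Step 1: +3 fires, +1 burnt (F count now 3)
Step 2: +6 fires, +3 burnt (F count now 6)
Step 3: +3 fires, +6 burnt (F count now 3)
Step 4: +4 fires, +3 burnt (F count now 4)
Step 5: +3 fires, +4 burnt (F count now 3)
Step 6: +1 fires, +3 burnt (F count now 1)
Step 7: +1 fires, +1 burnt (F count now 1)
Step 8: +0 fires, +1 burnt (F count now 0)
Fire out after step 8
Initially T: 22, now '.': 29
Total burnt (originally-T cells now '.'): 21

Answer: 21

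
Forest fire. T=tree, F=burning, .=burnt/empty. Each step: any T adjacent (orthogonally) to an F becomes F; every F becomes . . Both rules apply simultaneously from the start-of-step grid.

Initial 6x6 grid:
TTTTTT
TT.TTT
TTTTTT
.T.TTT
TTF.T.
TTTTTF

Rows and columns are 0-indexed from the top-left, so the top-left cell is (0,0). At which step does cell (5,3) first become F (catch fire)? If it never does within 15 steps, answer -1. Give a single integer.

Step 1: cell (5,3)='T' (+3 fires, +2 burnt)
Step 2: cell (5,3)='F' (+5 fires, +3 burnt)
  -> target ignites at step 2
Step 3: cell (5,3)='.' (+3 fires, +5 burnt)
Step 4: cell (5,3)='.' (+6 fires, +3 burnt)
Step 5: cell (5,3)='.' (+5 fires, +6 burnt)
Step 6: cell (5,3)='.' (+5 fires, +5 burnt)
Step 7: cell (5,3)='.' (+2 fires, +5 burnt)
Step 8: cell (5,3)='.' (+0 fires, +2 burnt)
  fire out at step 8

2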